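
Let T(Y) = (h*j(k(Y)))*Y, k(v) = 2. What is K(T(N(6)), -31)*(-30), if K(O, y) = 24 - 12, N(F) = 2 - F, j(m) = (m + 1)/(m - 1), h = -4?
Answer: -360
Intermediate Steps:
j(m) = (1 + m)/(-1 + m)
T(Y) = -12*Y (T(Y) = (-4*(1 + 2)/(-1 + 2))*Y = (-4*3/1)*Y = (-4*3)*Y = -12*Y)
K(O, y) = 12
K(T(N(6)), -31)*(-30) = 12*(-30) = -360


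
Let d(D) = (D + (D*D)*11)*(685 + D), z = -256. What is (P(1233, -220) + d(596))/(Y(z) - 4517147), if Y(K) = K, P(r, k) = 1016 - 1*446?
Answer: -1668704234/1505801 ≈ -1108.2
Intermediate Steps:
P(r, k) = 570 (P(r, k) = 1016 - 446 = 570)
d(D) = (685 + D)*(D + 11*D**2) (d(D) = (D + D**2*11)*(685 + D) = (D + 11*D**2)*(685 + D) = (685 + D)*(D + 11*D**2))
(P(1233, -220) + d(596))/(Y(z) - 4517147) = (570 + 596*(685 + 11*596**2 + 7536*596))/(-256 - 4517147) = (570 + 596*(685 + 11*355216 + 4491456))/(-4517403) = (570 + 596*(685 + 3907376 + 4491456))*(-1/4517403) = (570 + 596*8399517)*(-1/4517403) = (570 + 5006112132)*(-1/4517403) = 5006112702*(-1/4517403) = -1668704234/1505801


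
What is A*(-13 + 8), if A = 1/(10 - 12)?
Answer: 5/2 ≈ 2.5000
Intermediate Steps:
A = -1/2 (A = 1/(-2) = -1/2 ≈ -0.50000)
A*(-13 + 8) = -(-13 + 8)/2 = -1/2*(-5) = 5/2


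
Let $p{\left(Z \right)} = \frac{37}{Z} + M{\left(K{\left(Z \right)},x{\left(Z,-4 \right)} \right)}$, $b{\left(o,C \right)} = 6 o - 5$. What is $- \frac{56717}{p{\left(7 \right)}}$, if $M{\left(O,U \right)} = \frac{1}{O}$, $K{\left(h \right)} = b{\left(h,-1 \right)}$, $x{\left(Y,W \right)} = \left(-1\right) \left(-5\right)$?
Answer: $- \frac{341621}{32} \approx -10676.0$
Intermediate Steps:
$x{\left(Y,W \right)} = 5$
$b{\left(o,C \right)} = -5 + 6 o$
$K{\left(h \right)} = -5 + 6 h$
$p{\left(Z \right)} = \frac{1}{-5 + 6 Z} + \frac{37}{Z}$ ($p{\left(Z \right)} = \frac{37}{Z} + \frac{1}{-5 + 6 Z} = \frac{1}{-5 + 6 Z} + \frac{37}{Z}$)
$- \frac{56717}{p{\left(7 \right)}} = - \frac{56717}{\frac{1}{7} \frac{1}{-5 + 6 \cdot 7} \left(-185 + 223 \cdot 7\right)} = - \frac{56717}{\frac{1}{7} \frac{1}{-5 + 42} \left(-185 + 1561\right)} = - \frac{56717}{\frac{1}{7} \cdot \frac{1}{37} \cdot 1376} = - \frac{56717}{\frac{1376}{259}} = \left(-56717\right) \frac{259}{1376} = - \frac{341621}{32}$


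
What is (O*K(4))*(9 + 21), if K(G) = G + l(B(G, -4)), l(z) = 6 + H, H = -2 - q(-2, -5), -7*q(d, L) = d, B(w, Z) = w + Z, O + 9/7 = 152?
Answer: 1709100/49 ≈ 34880.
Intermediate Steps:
O = 1055/7 (O = -9/7 + 152 = 1055/7 ≈ 150.71)
B(w, Z) = Z + w
q(d, L) = -d/7
H = -16/7 (H = -2 - (-1)*(-2)/7 = -2 - 1*2/7 = -2 - 2/7 = -16/7 ≈ -2.2857)
l(z) = 26/7 (l(z) = 6 - 16/7 = 26/7)
K(G) = 26/7 + G (K(G) = G + 26/7 = 26/7 + G)
(O*K(4))*(9 + 21) = (1055*(26/7 + 4)/7)*(9 + 21) = ((1055/7)*(54/7))*30 = (56970/49)*30 = 1709100/49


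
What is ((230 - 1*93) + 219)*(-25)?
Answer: -8900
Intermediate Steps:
((230 - 1*93) + 219)*(-25) = ((230 - 93) + 219)*(-25) = (137 + 219)*(-25) = 356*(-25) = -8900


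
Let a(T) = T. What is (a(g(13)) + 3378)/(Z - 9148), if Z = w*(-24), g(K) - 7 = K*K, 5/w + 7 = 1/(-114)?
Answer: -1419823/3647786 ≈ -0.38923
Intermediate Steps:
w = -570/799 (w = 5/(-7 + 1/(-114)) = 5/(-7 - 1/114) = 5/(-799/114) = 5*(-114/799) = -570/799 ≈ -0.71339)
g(K) = 7 + K² (g(K) = 7 + K*K = 7 + K²)
Z = 13680/799 (Z = -570/799*(-24) = 13680/799 ≈ 17.121)
(a(g(13)) + 3378)/(Z - 9148) = ((7 + 13²) + 3378)/(13680/799 - 9148) = ((7 + 169) + 3378)/(-7295572/799) = (176 + 3378)*(-799/7295572) = 3554*(-799/7295572) = -1419823/3647786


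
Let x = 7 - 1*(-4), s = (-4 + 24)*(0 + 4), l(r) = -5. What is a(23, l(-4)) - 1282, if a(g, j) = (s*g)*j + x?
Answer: -10471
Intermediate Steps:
s = 80 (s = 20*4 = 80)
x = 11 (x = 7 + 4 = 11)
a(g, j) = 11 + 80*g*j (a(g, j) = (80*g)*j + 11 = 80*g*j + 11 = 11 + 80*g*j)
a(23, l(-4)) - 1282 = (11 + 80*23*(-5)) - 1282 = (11 - 9200) - 1282 = -9189 - 1282 = -10471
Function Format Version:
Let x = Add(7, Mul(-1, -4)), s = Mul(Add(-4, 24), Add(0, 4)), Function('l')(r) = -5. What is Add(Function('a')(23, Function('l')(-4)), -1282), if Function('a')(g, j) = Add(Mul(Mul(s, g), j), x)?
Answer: -10471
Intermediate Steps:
s = 80 (s = Mul(20, 4) = 80)
x = 11 (x = Add(7, 4) = 11)
Function('a')(g, j) = Add(11, Mul(80, g, j)) (Function('a')(g, j) = Add(Mul(Mul(80, g), j), 11) = Add(Mul(80, g, j), 11) = Add(11, Mul(80, g, j)))
Add(Function('a')(23, Function('l')(-4)), -1282) = Add(Add(11, Mul(80, 23, -5)), -1282) = Add(Add(11, -9200), -1282) = Add(-9189, -1282) = -10471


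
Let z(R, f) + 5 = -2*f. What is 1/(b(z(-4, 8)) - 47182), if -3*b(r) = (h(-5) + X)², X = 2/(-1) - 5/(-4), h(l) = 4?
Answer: -48/2264905 ≈ -2.1193e-5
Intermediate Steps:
z(R, f) = -5 - 2*f
X = -¾ (X = 2*(-1) - 5*(-¼) = -2 + 5/4 = -¾ ≈ -0.75000)
b(r) = -169/48 (b(r) = -(4 - ¾)²/3 = -(13/4)²/3 = -⅓*169/16 = -169/48)
1/(b(z(-4, 8)) - 47182) = 1/(-169/48 - 47182) = 1/(-2264905/48) = -48/2264905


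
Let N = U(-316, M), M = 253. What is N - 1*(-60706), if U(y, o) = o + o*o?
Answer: 124968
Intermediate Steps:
U(y, o) = o + o²
N = 64262 (N = 253*(1 + 253) = 253*254 = 64262)
N - 1*(-60706) = 64262 - 1*(-60706) = 64262 + 60706 = 124968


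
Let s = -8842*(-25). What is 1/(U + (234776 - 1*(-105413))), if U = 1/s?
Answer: 221050/75198778451 ≈ 2.9395e-6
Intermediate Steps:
s = 221050
U = 1/221050 ≈ 4.5239e-6
1/(U + (234776 - 1*(-105413))) = 1/(1/221050 + (234776 - 1*(-105413))) = 1/(1/221050 + (234776 + 105413)) = 1/(1/221050 + 340189) = 1/(75198778451/221050) = 221050/75198778451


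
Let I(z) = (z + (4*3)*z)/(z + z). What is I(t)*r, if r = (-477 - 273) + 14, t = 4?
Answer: -4784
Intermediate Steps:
I(z) = 13/2 (I(z) = (z + 12*z)/((2*z)) = (13*z)*(1/(2*z)) = 13/2)
r = -736 (r = -750 + 14 = -736)
I(t)*r = (13/2)*(-736) = -4784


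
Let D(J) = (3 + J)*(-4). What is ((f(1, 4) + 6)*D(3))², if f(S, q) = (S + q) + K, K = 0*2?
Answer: 69696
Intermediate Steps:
D(J) = -12 - 4*J
K = 0
f(S, q) = S + q (f(S, q) = (S + q) + 0 = S + q)
((f(1, 4) + 6)*D(3))² = (((1 + 4) + 6)*(-12 - 4*3))² = ((5 + 6)*(-12 - 12))² = (11*(-24))² = (-264)² = 69696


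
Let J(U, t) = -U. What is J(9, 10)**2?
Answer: 81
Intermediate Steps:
J(9, 10)**2 = (-1*9)**2 = (-9)**2 = 81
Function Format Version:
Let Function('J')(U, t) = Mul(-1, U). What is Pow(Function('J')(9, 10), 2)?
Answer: 81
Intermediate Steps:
Pow(Function('J')(9, 10), 2) = Pow(Mul(-1, 9), 2) = Pow(-9, 2) = 81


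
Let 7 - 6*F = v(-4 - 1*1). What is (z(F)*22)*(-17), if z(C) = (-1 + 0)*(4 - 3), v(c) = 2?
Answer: 374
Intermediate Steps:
F = ⅚ (F = 7/6 - ⅙*2 = 7/6 - ⅓ = ⅚ ≈ 0.83333)
z(C) = -1 (z(C) = -1*1 = -1)
(z(F)*22)*(-17) = -1*22*(-17) = -22*(-17) = 374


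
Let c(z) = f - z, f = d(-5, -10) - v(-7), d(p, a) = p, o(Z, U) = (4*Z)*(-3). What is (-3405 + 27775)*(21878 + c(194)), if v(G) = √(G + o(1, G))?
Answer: 528317230 - 24370*I*√19 ≈ 5.2832e+8 - 1.0623e+5*I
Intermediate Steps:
o(Z, U) = -12*Z
v(G) = √(-12 + G) (v(G) = √(G - 12*1) = √(G - 12) = √(-12 + G))
f = -5 - I*√19 (f = -5 - √(-12 - 7) = -5 - √(-19) = -5 - I*√19 ≈ -5.0 - 4.3589*I)
c(z) = -5 - z - I*√19 (c(z) = (-5 - I*√19) - z = -5 - z - I*√19)
(-3405 + 27775)*(21878 + c(194)) = (-3405 + 27775)*(21878 + (-5 - 1*194 - I*√19)) = 24370*(21878 + (-5 - 194 - I*√19)) = 24370*(21878 + (-199 - I*√19)) = 24370*(21679 - I*√19) = 528317230 - 24370*I*√19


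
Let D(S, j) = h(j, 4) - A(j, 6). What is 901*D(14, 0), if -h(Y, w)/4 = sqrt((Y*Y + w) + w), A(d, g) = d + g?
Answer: -5406 - 7208*sqrt(2) ≈ -15600.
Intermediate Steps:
h(Y, w) = -4*sqrt(Y**2 + 2*w) (h(Y, w) = -4*sqrt((Y*Y + w) + w) = -4*sqrt((Y**2 + w) + w) = -4*sqrt((w + Y**2) + w) = -4*sqrt(Y**2 + 2*w))
D(S, j) = -6 - j - 4*sqrt(8 + j**2) (D(S, j) = -4*sqrt(j**2 + 2*4) - (j + 6) = -4*sqrt(j**2 + 8) - (6 + j) = -4*sqrt(8 + j**2) + (-6 - j) = -6 - j - 4*sqrt(8 + j**2))
901*D(14, 0) = 901*(-6 - 1*0 - 4*sqrt(8 + 0**2)) = 901*(-6 + 0 - 4*sqrt(8 + 0)) = 901*(-6 + 0 - 8*sqrt(2)) = 901*(-6 - 8*sqrt(2)) = -5406 - 7208*sqrt(2)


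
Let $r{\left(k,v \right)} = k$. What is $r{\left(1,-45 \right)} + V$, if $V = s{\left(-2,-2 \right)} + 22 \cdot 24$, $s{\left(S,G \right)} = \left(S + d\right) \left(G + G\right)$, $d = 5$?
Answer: $517$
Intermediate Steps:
$s{\left(S,G \right)} = 2 G \left(5 + S\right)$ ($s{\left(S,G \right)} = \left(S + 5\right) \left(G + G\right) = \left(5 + S\right) 2 G = 2 G \left(5 + S\right)$)
$V = 516$ ($V = 2 \left(-2\right) \left(5 - 2\right) + 22 \cdot 24 = 2 \left(-2\right) 3 + 528 = -12 + 528 = 516$)
$r{\left(1,-45 \right)} + V = 1 + 516 = 517$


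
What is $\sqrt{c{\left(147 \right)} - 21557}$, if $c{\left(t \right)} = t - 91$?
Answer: $3 i \sqrt{2389} \approx 146.63 i$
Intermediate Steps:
$c{\left(t \right)} = -91 + t$
$\sqrt{c{\left(147 \right)} - 21557} = \sqrt{\left(-91 + 147\right) - 21557} = \sqrt{56 - 21557} = \sqrt{-21501} = 3 i \sqrt{2389}$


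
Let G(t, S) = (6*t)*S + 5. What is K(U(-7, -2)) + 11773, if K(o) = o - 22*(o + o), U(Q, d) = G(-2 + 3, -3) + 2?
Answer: 12246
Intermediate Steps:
G(t, S) = 5 + 6*S*t (G(t, S) = 6*S*t + 5 = 5 + 6*S*t)
U(Q, d) = -11 (U(Q, d) = (5 + 6*(-3)*(-2 + 3)) + 2 = (5 + 6*(-3)*1) + 2 = (5 - 18) + 2 = -13 + 2 = -11)
K(o) = -43*o (K(o) = o - 44*o = -43*o)
K(U(-7, -2)) + 11773 = -43*(-11) + 11773 = 473 + 11773 = 12246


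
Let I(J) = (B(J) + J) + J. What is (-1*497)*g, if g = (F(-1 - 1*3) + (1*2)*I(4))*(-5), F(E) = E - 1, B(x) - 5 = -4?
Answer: 32305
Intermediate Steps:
B(x) = 1 (B(x) = 5 - 4 = 1)
I(J) = 1 + 2*J (I(J) = (1 + J) + J = 1 + 2*J)
F(E) = -1 + E
g = -65 (g = ((-1 + (-1 - 1*3)) + (1*2)*(1 + 2*4))*(-5) = ((-1 + (-1 - 3)) + 2*(1 + 8))*(-5) = ((-1 - 4) + 2*9)*(-5) = (-5 + 18)*(-5) = 13*(-5) = -65)
(-1*497)*g = -1*497*(-65) = -497*(-65) = 32305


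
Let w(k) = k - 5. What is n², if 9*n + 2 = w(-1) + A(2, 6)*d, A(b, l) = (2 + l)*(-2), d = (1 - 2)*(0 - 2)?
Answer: 1600/81 ≈ 19.753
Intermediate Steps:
d = 2 (d = -1*(-2) = 2)
A(b, l) = -4 - 2*l
w(k) = -5 + k
n = -40/9 (n = -2/9 + ((-5 - 1) + (-4 - 2*6)*2)/9 = -2/9 + (-6 + (-4 - 12)*2)/9 = -2/9 + (-6 - 16*2)/9 = -2/9 + (-6 - 32)/9 = -2/9 + (⅑)*(-38) = -2/9 - 38/9 = -40/9 ≈ -4.4444)
n² = (-40/9)² = 1600/81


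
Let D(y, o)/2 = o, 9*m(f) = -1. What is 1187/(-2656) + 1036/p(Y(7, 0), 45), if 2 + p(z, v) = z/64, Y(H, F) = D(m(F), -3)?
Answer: -88131241/177952 ≈ -495.25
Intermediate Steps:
m(f) = -⅑ (m(f) = (⅑)*(-1) = -⅑)
D(y, o) = 2*o
Y(H, F) = -6 (Y(H, F) = 2*(-3) = -6)
p(z, v) = -2 + z/64
1187/(-2656) + 1036/p(Y(7, 0), 45) = 1187/(-2656) + 1036/(-2 + (1/64)*(-6)) = 1187*(-1/2656) + 1036/(-2 - 3/32) = -1187/2656 + 1036/(-67/32) = -1187/2656 + 1036*(-32/67) = -1187/2656 - 33152/67 = -88131241/177952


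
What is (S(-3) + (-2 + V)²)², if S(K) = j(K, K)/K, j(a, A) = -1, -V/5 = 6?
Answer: 9443329/9 ≈ 1.0493e+6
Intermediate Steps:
V = -30 (V = -5*6 = -30)
S(K) = -1/K
(S(-3) + (-2 + V)²)² = (-1/(-3) + (-2 - 30)²)² = (-1*(-⅓) + (-32)²)² = (⅓ + 1024)² = (3073/3)² = 9443329/9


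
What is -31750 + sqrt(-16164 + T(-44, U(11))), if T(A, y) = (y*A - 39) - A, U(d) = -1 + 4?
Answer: -31750 + I*sqrt(16291) ≈ -31750.0 + 127.64*I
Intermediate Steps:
U(d) = 3
T(A, y) = -39 - A + A*y (T(A, y) = (A*y - 39) - A = (-39 + A*y) - A = -39 - A + A*y)
-31750 + sqrt(-16164 + T(-44, U(11))) = -31750 + sqrt(-16164 + (-39 - 1*(-44) - 44*3)) = -31750 + sqrt(-16164 + (-39 + 44 - 132)) = -31750 + sqrt(-16164 - 127) = -31750 + sqrt(-16291) = -31750 + I*sqrt(16291)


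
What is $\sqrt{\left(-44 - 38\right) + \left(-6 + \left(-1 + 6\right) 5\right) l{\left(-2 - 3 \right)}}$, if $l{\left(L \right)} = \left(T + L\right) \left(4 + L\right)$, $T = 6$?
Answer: $i \sqrt{101} \approx 10.05 i$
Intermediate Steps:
$l{\left(L \right)} = \left(4 + L\right) \left(6 + L\right)$ ($l{\left(L \right)} = \left(6 + L\right) \left(4 + L\right) = \left(4 + L\right) \left(6 + L\right)$)
$\sqrt{\left(-44 - 38\right) + \left(-6 + \left(-1 + 6\right) 5\right) l{\left(-2 - 3 \right)}} = \sqrt{\left(-44 - 38\right) + \left(-6 + \left(-1 + 6\right) 5\right) \left(24 + \left(-2 - 3\right)^{2} + 10 \left(-2 - 3\right)\right)} = \sqrt{\left(-44 - 38\right) + \left(-6 + 5 \cdot 5\right) \left(24 + \left(-2 - 3\right)^{2} + 10 \left(-2 - 3\right)\right)} = \sqrt{-82 + \left(-6 + 25\right) \left(24 + \left(-5\right)^{2} + 10 \left(-5\right)\right)} = \sqrt{-82 + 19 \left(24 + 25 - 50\right)} = \sqrt{-82 + 19 \left(-1\right)} = \sqrt{-82 - 19} = \sqrt{-101} = i \sqrt{101}$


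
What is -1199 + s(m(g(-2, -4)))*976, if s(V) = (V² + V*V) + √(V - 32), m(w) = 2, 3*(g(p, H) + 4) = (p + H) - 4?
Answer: 6609 + 976*I*√30 ≈ 6609.0 + 5345.8*I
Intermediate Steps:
g(p, H) = -16/3 + H/3 + p/3 (g(p, H) = -4 + ((p + H) - 4)/3 = -4 + ((H + p) - 4)/3 = -4 + (-4 + H + p)/3 = -4 + (-4/3 + H/3 + p/3) = -16/3 + H/3 + p/3)
s(V) = √(-32 + V) + 2*V² (s(V) = (V² + V²) + √(-32 + V) = 2*V² + √(-32 + V) = √(-32 + V) + 2*V²)
-1199 + s(m(g(-2, -4)))*976 = -1199 + (√(-32 + 2) + 2*2²)*976 = -1199 + (√(-30) + 2*4)*976 = -1199 + (I*√30 + 8)*976 = -1199 + (8 + I*√30)*976 = -1199 + (7808 + 976*I*√30) = 6609 + 976*I*√30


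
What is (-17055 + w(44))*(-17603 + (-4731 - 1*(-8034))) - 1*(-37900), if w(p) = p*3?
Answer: 242036800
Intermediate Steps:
w(p) = 3*p
(-17055 + w(44))*(-17603 + (-4731 - 1*(-8034))) - 1*(-37900) = (-17055 + 3*44)*(-17603 + (-4731 - 1*(-8034))) - 1*(-37900) = (-17055 + 132)*(-17603 + (-4731 + 8034)) + 37900 = -16923*(-17603 + 3303) + 37900 = -16923*(-14300) + 37900 = 241998900 + 37900 = 242036800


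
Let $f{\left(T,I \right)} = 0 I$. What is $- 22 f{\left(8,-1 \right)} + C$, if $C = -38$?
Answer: $-38$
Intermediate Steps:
$f{\left(T,I \right)} = 0$
$- 22 f{\left(8,-1 \right)} + C = \left(-22\right) 0 - 38 = 0 - 38 = -38$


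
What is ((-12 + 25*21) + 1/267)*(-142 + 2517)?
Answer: 325308500/267 ≈ 1.2184e+6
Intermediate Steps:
((-12 + 25*21) + 1/267)*(-142 + 2517) = ((-12 + 525) + 1/267)*2375 = (513 + 1/267)*2375 = (136972/267)*2375 = 325308500/267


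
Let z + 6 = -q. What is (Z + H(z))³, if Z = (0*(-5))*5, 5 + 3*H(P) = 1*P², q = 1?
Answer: 85184/27 ≈ 3155.0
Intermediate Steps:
z = -7 (z = -6 - 1*1 = -6 - 1 = -7)
H(P) = -5/3 + P²/3 (H(P) = -5/3 + (1*P²)/3 = -5/3 + P²/3)
Z = 0 (Z = 0*5 = 0)
(Z + H(z))³ = (0 + (-5/3 + (⅓)*(-7)²))³ = (0 + (-5/3 + (⅓)*49))³ = (0 + (-5/3 + 49/3))³ = (0 + 44/3)³ = (44/3)³ = 85184/27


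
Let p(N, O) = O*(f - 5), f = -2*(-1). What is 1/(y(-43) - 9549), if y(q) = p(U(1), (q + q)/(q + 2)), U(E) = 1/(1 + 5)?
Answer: -41/391767 ≈ -0.00010465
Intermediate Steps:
f = 2
U(E) = ⅙ (U(E) = 1/6 = ⅙)
p(N, O) = -3*O (p(N, O) = O*(2 - 5) = O*(-3) = -3*O)
y(q) = -6*q/(2 + q) (y(q) = -3*(q + q)/(q + 2) = -3*2*q/(2 + q) = -6*q/(2 + q))
1/(y(-43) - 9549) = 1/(-6*(-43)/(2 - 43) - 9549) = 1/(-6*(-43)/(-41) - 9549) = 1/(-6*(-43)*(-1/41) - 9549) = 1/(-258/41 - 9549) = 1/(-391767/41) = -41/391767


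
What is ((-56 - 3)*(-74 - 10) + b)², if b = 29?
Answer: 24850225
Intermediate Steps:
((-56 - 3)*(-74 - 10) + b)² = ((-56 - 3)*(-74 - 10) + 29)² = (-59*(-84) + 29)² = (4956 + 29)² = 4985² = 24850225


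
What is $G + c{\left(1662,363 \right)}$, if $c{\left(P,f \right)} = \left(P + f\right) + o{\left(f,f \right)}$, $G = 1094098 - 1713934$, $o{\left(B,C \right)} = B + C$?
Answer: $-617085$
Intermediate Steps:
$G = -619836$ ($G = 1094098 - 1713934 = -619836$)
$c{\left(P,f \right)} = P + 3 f$ ($c{\left(P,f \right)} = \left(P + f\right) + \left(f + f\right) = \left(P + f\right) + 2 f = P + 3 f$)
$G + c{\left(1662,363 \right)} = -619836 + \left(1662 + 3 \cdot 363\right) = -619836 + \left(1662 + 1089\right) = -619836 + 2751 = -617085$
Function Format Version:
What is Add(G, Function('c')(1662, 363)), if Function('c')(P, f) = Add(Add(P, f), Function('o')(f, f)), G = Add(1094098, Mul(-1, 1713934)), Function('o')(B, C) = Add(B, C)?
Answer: -617085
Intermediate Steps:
G = -619836 (G = Add(1094098, -1713934) = -619836)
Function('c')(P, f) = Add(P, Mul(3, f)) (Function('c')(P, f) = Add(Add(P, f), Add(f, f)) = Add(Add(P, f), Mul(2, f)) = Add(P, Mul(3, f)))
Add(G, Function('c')(1662, 363)) = Add(-619836, Add(1662, Mul(3, 363))) = Add(-619836, Add(1662, 1089)) = Add(-619836, 2751) = -617085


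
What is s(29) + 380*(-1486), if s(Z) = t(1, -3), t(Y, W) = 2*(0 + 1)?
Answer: -564678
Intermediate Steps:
t(Y, W) = 2 (t(Y, W) = 2*1 = 2)
s(Z) = 2
s(29) + 380*(-1486) = 2 + 380*(-1486) = 2 - 564680 = -564678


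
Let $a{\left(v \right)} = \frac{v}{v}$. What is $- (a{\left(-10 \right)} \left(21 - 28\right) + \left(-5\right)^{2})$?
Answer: $-18$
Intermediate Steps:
$a{\left(v \right)} = 1$
$- (a{\left(-10 \right)} \left(21 - 28\right) + \left(-5\right)^{2}) = - (1 \left(21 - 28\right) + \left(-5\right)^{2}) = - (1 \left(-7\right) + 25) = - (-7 + 25) = \left(-1\right) 18 = -18$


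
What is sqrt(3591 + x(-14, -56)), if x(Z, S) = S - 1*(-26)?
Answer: sqrt(3561) ≈ 59.674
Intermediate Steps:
x(Z, S) = 26 + S (x(Z, S) = S + 26 = 26 + S)
sqrt(3591 + x(-14, -56)) = sqrt(3591 + (26 - 56)) = sqrt(3591 - 30) = sqrt(3561)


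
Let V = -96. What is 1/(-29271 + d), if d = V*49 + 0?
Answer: -1/33975 ≈ -2.9433e-5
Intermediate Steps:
d = -4704 (d = -96*49 + 0 = -4704 + 0 = -4704)
1/(-29271 + d) = 1/(-29271 - 4704) = 1/(-33975) = -1/33975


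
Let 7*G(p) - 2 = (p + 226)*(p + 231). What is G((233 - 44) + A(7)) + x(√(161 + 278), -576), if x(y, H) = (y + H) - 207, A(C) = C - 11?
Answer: 165497/7 + √439 ≈ 23663.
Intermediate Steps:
A(C) = -11 + C
G(p) = 2/7 + (226 + p)*(231 + p)/7 (G(p) = 2/7 + ((p + 226)*(p + 231))/7 = 2/7 + ((226 + p)*(231 + p))/7 = 2/7 + (226 + p)*(231 + p)/7)
x(y, H) = -207 + H + y (x(y, H) = (H + y) - 207 = -207 + H + y)
G((233 - 44) + A(7)) + x(√(161 + 278), -576) = (52208/7 + ((233 - 44) + (-11 + 7))²/7 + 457*((233 - 44) + (-11 + 7))/7) + (-207 - 576 + √(161 + 278)) = (52208/7 + (189 - 4)²/7 + 457*(189 - 4)/7) + (-207 - 576 + √439) = (52208/7 + (⅐)*185² + (457/7)*185) + (-783 + √439) = (52208/7 + (⅐)*34225 + 84545/7) + (-783 + √439) = (52208/7 + 34225/7 + 84545/7) + (-783 + √439) = 170978/7 + (-783 + √439) = 165497/7 + √439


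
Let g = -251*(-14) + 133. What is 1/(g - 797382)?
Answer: -1/793735 ≈ -1.2599e-6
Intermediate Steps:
g = 3647 (g = 3514 + 133 = 3647)
1/(g - 797382) = 1/(3647 - 797382) = 1/(-793735) = -1/793735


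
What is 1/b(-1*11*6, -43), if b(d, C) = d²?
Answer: 1/4356 ≈ 0.00022957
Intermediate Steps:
1/b(-1*11*6, -43) = 1/((-1*11*6)²) = 1/((-11*6)²) = 1/((-66)²) = 1/4356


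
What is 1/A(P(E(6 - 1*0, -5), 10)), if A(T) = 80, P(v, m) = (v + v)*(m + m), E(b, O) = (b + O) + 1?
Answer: 1/80 ≈ 0.012500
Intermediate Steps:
E(b, O) = 1 + O + b (E(b, O) = (O + b) + 1 = 1 + O + b)
P(v, m) = 4*m*v (P(v, m) = (2*v)*(2*m) = 4*m*v)
1/A(P(E(6 - 1*0, -5), 10)) = 1/80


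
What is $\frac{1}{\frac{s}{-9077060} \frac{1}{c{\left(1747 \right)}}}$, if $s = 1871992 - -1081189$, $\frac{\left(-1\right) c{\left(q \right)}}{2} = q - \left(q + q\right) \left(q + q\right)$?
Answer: $- \frac{221594435260680}{2953181} \approx -7.5036 \cdot 10^{7}$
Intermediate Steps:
$c{\left(q \right)} = - 2 q + 8 q^{2}$ ($c{\left(q \right)} = - 2 \left(q - \left(q + q\right) \left(q + q\right)\right) = - 2 \left(q - 2 q 2 q\right) = - 2 \left(q - 4 q^{2}\right) = - 2 q + 8 q^{2}$)
$s = 2953181$ ($s = 1871992 + 1081189 = 2953181$)
$\frac{1}{\frac{s}{-9077060} \frac{1}{c{\left(1747 \right)}}} = \frac{1}{\frac{2953181}{-9077060} \frac{1}{2 \cdot 1747 \left(-1 + 4 \cdot 1747\right)}} = \frac{1}{2953181 \left(- \frac{1}{9077060}\right) \frac{1}{2 \cdot 1747 \left(-1 + 6988\right)}} = \frac{1}{\left(- \frac{2953181}{9077060}\right) \frac{1}{2 \cdot 1747 \cdot 6987}} = \frac{1}{\left(- \frac{2953181}{9077060}\right) \frac{1}{24412578}} = \frac{1}{- \frac{2953181}{221594435260680}} = - \frac{221594435260680}{2953181}$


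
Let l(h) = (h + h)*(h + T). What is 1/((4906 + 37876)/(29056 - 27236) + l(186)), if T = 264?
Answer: 910/152355391 ≈ 5.9729e-6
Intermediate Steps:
l(h) = 2*h*(264 + h) (l(h) = (h + h)*(h + 264) = (2*h)*(264 + h) = 2*h*(264 + h))
1/((4906 + 37876)/(29056 - 27236) + l(186)) = 1/((4906 + 37876)/(29056 - 27236) + 2*186*(264 + 186)) = 1/(42782/1820 + 2*186*450) = 1/(42782*(1/1820) + 167400) = 1/(21391/910 + 167400) = 1/(152355391/910) = 910/152355391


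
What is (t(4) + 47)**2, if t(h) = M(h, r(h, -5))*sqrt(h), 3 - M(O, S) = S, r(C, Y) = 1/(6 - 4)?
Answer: 2704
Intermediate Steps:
r(C, Y) = 1/2
M(O, S) = 3 - S
t(h) = 5*sqrt(h)/2 (t(h) = (3 - 1*1/2)*sqrt(h) = (3 - 1/2)*sqrt(h) = 5*sqrt(h)/2)
(t(4) + 47)**2 = (5*sqrt(4)/2 + 47)**2 = ((5/2)*2 + 47)**2 = (5 + 47)**2 = 52**2 = 2704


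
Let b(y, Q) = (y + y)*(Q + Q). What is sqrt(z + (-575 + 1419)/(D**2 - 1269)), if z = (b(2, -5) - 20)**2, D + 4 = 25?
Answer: sqrt(17134747)/69 ≈ 59.992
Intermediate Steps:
D = 21 (D = -4 + 25 = 21)
b(y, Q) = 4*Q*y (b(y, Q) = (2*y)*(2*Q) = 4*Q*y)
z = 3600 (z = (4*(-5)*2 - 20)**2 = (-40 - 20)**2 = (-60)**2 = 3600)
sqrt(z + (-575 + 1419)/(D**2 - 1269)) = sqrt(3600 + (-575 + 1419)/(21**2 - 1269)) = sqrt(3600 + 844/(441 - 1269)) = sqrt(3600 + 844/(-828)) = sqrt(3600 + 844*(-1/828)) = sqrt(3600 - 211/207) = sqrt(744989/207) = sqrt(17134747)/69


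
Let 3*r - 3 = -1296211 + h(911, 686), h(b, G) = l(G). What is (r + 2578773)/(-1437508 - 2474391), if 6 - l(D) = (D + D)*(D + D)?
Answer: -4557733/11735697 ≈ -0.38836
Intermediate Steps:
l(D) = 6 - 4*D² (l(D) = 6 - (D + D)*(D + D) = 6 - 2*D*2*D = 6 - 4*D²)
h(b, G) = 6 - 4*G²
r = -3178586/3 (r = 1 + (-1296211 + (6 - 4*686²))/3 = 1 + (-1296211 + (6 - 4*470596))/3 = 1 + (-1296211 + (6 - 1882384))/3 = 1 + (-1296211 - 1882378)/3 = 1 + (⅓)*(-3178589) = 1 - 3178589/3 = -3178586/3 ≈ -1.0595e+6)
(r + 2578773)/(-1437508 - 2474391) = (-3178586/3 + 2578773)/(-1437508 - 2474391) = (4557733/3)/(-3911899) = (4557733/3)*(-1/3911899) = -4557733/11735697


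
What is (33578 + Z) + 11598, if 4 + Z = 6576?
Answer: 51748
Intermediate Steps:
Z = 6572 (Z = -4 + 6576 = 6572)
(33578 + Z) + 11598 = (33578 + 6572) + 11598 = 40150 + 11598 = 51748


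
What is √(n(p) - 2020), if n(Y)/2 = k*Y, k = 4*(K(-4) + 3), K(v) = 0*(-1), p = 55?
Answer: 10*I*√7 ≈ 26.458*I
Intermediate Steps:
K(v) = 0
k = 12 (k = 4*(0 + 3) = 4*3 = 12)
n(Y) = 24*Y (n(Y) = 2*(12*Y) = 24*Y)
√(n(p) - 2020) = √(24*55 - 2020) = √(1320 - 2020) = √(-700) = 10*I*√7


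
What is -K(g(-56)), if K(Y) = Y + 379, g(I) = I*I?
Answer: -3515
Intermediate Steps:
g(I) = I**2
K(Y) = 379 + Y
-K(g(-56)) = -(379 + (-56)**2) = -(379 + 3136) = -1*3515 = -3515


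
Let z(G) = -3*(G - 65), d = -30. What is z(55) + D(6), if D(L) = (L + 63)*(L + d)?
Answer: -1626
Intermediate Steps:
D(L) = (-30 + L)*(63 + L) (D(L) = (L + 63)*(L - 30) = (63 + L)*(-30 + L) = (-30 + L)*(63 + L))
z(G) = 195 - 3*G (z(G) = -3*(-65 + G) = 195 - 3*G)
z(55) + D(6) = (195 - 3*55) + (-1890 + 6² + 33*6) = (195 - 165) + (-1890 + 36 + 198) = 30 - 1656 = -1626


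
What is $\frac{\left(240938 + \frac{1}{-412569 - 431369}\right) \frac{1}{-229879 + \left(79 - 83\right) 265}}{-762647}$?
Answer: $\frac{203336733843}{148638525843848954} \approx 1.368 \cdot 10^{-6}$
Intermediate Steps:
$\frac{\left(240938 + \frac{1}{-412569 - 431369}\right) \frac{1}{-229879 + \left(79 - 83\right) 265}}{-762647} = \frac{240938 + \frac{1}{-843938}}{-229879 + \left(79 - 83\right) 265} \left(- \frac{1}{762647}\right) = \frac{240938 - \frac{1}{843938}}{-229879 + \left(79 - 83\right) 265} \left(- \frac{1}{762647}\right) = \frac{203336733843}{843938 \left(-229879 - 1060\right)} \left(- \frac{1}{762647}\right) = \frac{203336733843}{843938 \left(-230939\right)} \left(- \frac{1}{762647}\right) = \frac{203336733843}{843938} \left(- \frac{1}{230939}\right) \left(- \frac{1}{762647}\right) = \left(- \frac{203336733843}{194898197782}\right) \left(- \frac{1}{762647}\right) = \frac{203336733843}{148638525843848954}$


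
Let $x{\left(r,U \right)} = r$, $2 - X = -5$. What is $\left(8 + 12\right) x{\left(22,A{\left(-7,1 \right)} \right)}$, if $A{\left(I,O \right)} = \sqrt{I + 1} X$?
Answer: $440$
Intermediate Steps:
$X = 7$ ($X = 2 - -5 = 2 + 5 = 7$)
$A{\left(I,O \right)} = 7 \sqrt{1 + I}$ ($A{\left(I,O \right)} = \sqrt{I + 1} \cdot 7 = \sqrt{1 + I} 7 = 7 \sqrt{1 + I}$)
$\left(8 + 12\right) x{\left(22,A{\left(-7,1 \right)} \right)} = \left(8 + 12\right) 22 = 20 \cdot 22 = 440$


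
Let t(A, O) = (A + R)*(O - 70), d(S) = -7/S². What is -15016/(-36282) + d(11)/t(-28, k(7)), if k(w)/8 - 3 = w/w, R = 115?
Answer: 1001174065/2418957222 ≈ 0.41389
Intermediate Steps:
d(S) = -7/S²
k(w) = 32 (k(w) = 24 + 8*(w/w) = 24 + 8*1 = 24 + 8 = 32)
t(A, O) = (-70 + O)*(115 + A) (t(A, O) = (A + 115)*(O - 70) = (115 + A)*(-70 + O) = (-70 + O)*(115 + A))
-15016/(-36282) + d(11)/t(-28, k(7)) = -15016/(-36282) + (-7/11²)/(-8050 - 70*(-28) + 115*32 - 28*32) = -15016*(-1/36282) + (-7*1/121)/(-8050 + 1960 + 3680 - 896) = 7508/18141 - 7/121/(-3306) = 7508/18141 - 7/121*(-1/3306) = 7508/18141 + 7/400026 = 1001174065/2418957222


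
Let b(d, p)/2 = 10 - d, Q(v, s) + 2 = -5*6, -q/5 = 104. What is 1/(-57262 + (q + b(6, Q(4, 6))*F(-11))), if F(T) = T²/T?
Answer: -1/57870 ≈ -1.7280e-5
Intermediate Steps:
q = -520 (q = -5*104 = -520)
F(T) = T
Q(v, s) = -32 (Q(v, s) = -2 - 5*6 = -2 - 30 = -32)
b(d, p) = 20 - 2*d (b(d, p) = 2*(10 - d) = 20 - 2*d)
1/(-57262 + (q + b(6, Q(4, 6))*F(-11))) = 1/(-57262 + (-520 + (20 - 2*6)*(-11))) = 1/(-57262 + (-520 + (20 - 12)*(-11))) = 1/(-57262 + (-520 + 8*(-11))) = 1/(-57262 + (-520 - 88)) = 1/(-57262 - 608) = 1/(-57870) = -1/57870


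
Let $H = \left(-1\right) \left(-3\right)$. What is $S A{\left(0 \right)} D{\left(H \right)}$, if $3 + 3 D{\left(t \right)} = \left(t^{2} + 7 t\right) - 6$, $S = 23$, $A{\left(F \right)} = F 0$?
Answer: $0$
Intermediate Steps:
$A{\left(F \right)} = 0$
$H = 3$
$D{\left(t \right)} = -3 + \frac{t^{2}}{3} + \frac{7 t}{3}$ ($D{\left(t \right)} = -1 + \frac{\left(t^{2} + 7 t\right) - 6}{3} = -1 + \frac{-6 + t^{2} + 7 t}{3} = -1 + \left(-2 + \frac{t^{2}}{3} + \frac{7 t}{3}\right) = -3 + \frac{t^{2}}{3} + \frac{7 t}{3}$)
$S A{\left(0 \right)} D{\left(H \right)} = 23 \cdot 0 \left(-3 + \frac{3^{2}}{3} + \frac{7}{3} \cdot 3\right) = 0 \left(-3 + \frac{1}{3} \cdot 9 + 7\right) = 0 \left(-3 + 3 + 7\right) = 0 \cdot 7 = 0$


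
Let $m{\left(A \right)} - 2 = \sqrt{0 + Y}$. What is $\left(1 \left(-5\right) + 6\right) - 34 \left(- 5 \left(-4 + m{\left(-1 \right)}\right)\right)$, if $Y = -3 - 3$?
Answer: $-339 + 170 i \sqrt{6} \approx -339.0 + 416.41 i$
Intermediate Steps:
$Y = -6$ ($Y = -3 - 3 = -6$)
$m{\left(A \right)} = 2 + i \sqrt{6}$ ($m{\left(A \right)} = 2 + \sqrt{0 - 6} = 2 + \sqrt{-6} = 2 + i \sqrt{6}$)
$\left(1 \left(-5\right) + 6\right) - 34 \left(- 5 \left(-4 + m{\left(-1 \right)}\right)\right) = \left(1 \left(-5\right) + 6\right) - 34 \left(- 5 \left(-4 + \left(2 + i \sqrt{6}\right)\right)\right) = \left(-5 + 6\right) - 34 \left(- 5 \left(-2 + i \sqrt{6}\right)\right) = 1 - 34 \left(10 - 5 i \sqrt{6}\right) = 1 - \left(340 - 170 i \sqrt{6}\right) = -339 + 170 i \sqrt{6}$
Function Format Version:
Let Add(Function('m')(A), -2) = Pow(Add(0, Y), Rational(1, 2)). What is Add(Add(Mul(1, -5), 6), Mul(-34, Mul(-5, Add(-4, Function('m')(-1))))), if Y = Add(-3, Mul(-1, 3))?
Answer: Add(-339, Mul(170, I, Pow(6, Rational(1, 2)))) ≈ Add(-339.00, Mul(416.41, I))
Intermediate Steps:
Y = -6 (Y = Add(-3, -3) = -6)
Function('m')(A) = Add(2, Mul(I, Pow(6, Rational(1, 2)))) (Function('m')(A) = Add(2, Pow(Add(0, -6), Rational(1, 2))) = Add(2, Pow(-6, Rational(1, 2))) = Add(2, Mul(I, Pow(6, Rational(1, 2)))))
Add(Add(Mul(1, -5), 6), Mul(-34, Mul(-5, Add(-4, Function('m')(-1))))) = Add(Add(Mul(1, -5), 6), Mul(-34, Mul(-5, Add(-4, Add(2, Mul(I, Pow(6, Rational(1, 2)))))))) = Add(Add(-5, 6), Mul(-34, Mul(-5, Add(-2, Mul(I, Pow(6, Rational(1, 2))))))) = Add(1, Mul(-34, Add(10, Mul(-5, I, Pow(6, Rational(1, 2)))))) = Add(1, Add(-340, Mul(170, I, Pow(6, Rational(1, 2))))) = Add(-339, Mul(170, I, Pow(6, Rational(1, 2))))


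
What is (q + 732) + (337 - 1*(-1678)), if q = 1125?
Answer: 3872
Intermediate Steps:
(q + 732) + (337 - 1*(-1678)) = (1125 + 732) + (337 - 1*(-1678)) = 1857 + (337 + 1678) = 1857 + 2015 = 3872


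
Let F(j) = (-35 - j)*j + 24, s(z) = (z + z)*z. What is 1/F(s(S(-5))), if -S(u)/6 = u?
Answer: -1/3302976 ≈ -3.0276e-7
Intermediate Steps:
S(u) = -6*u
s(z) = 2*z² (s(z) = (2*z)*z = 2*z²)
F(j) = 24 + j*(-35 - j) (F(j) = j*(-35 - j) + 24 = 24 + j*(-35 - j))
1/F(s(S(-5))) = 1/(24 - (2*(-6*(-5))²)² - 70*(-6*(-5))²) = 1/(24 - (2*30²)² - 70*30²) = 1/(24 - (2*900)² - 70*900) = 1/(24 - 1*1800² - 35*1800) = 1/(24 - 1*3240000 - 63000) = 1/(24 - 3240000 - 63000) = 1/(-3302976) = -1/3302976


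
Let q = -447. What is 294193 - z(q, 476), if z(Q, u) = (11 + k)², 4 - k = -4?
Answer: 293832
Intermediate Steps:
k = 8 (k = 4 - 1*(-4) = 4 + 4 = 8)
z(Q, u) = 361 (z(Q, u) = (11 + 8)² = 19² = 361)
294193 - z(q, 476) = 294193 - 1*361 = 294193 - 361 = 293832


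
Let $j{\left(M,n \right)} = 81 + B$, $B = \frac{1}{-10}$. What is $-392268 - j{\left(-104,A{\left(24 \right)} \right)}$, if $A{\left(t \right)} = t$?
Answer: $- \frac{3923489}{10} \approx -3.9235 \cdot 10^{5}$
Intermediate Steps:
$B = - \frac{1}{10} \approx -0.1$
$j{\left(M,n \right)} = \frac{809}{10}$ ($j{\left(M,n \right)} = 81 - \frac{1}{10} = \frac{809}{10}$)
$-392268 - j{\left(-104,A{\left(24 \right)} \right)} = -392268 - \frac{809}{10} = - \frac{3923489}{10}$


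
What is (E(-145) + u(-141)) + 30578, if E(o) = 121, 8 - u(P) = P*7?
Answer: 31694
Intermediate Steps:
u(P) = 8 - 7*P (u(P) = 8 - P*7 = 8 - 7*P)
(E(-145) + u(-141)) + 30578 = (121 + (8 - 7*(-141))) + 30578 = (121 + (8 + 987)) + 30578 = (121 + 995) + 30578 = 1116 + 30578 = 31694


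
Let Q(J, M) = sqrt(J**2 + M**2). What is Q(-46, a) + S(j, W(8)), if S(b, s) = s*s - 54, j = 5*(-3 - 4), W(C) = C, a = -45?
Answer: 10 + sqrt(4141) ≈ 74.351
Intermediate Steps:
j = -35 (j = 5*(-7) = -35)
S(b, s) = -54 + s**2 (S(b, s) = s**2 - 54 = -54 + s**2)
Q(-46, a) + S(j, W(8)) = sqrt((-46)**2 + (-45)**2) + (-54 + 8**2) = sqrt(2116 + 2025) + (-54 + 64) = sqrt(4141) + 10 = 10 + sqrt(4141)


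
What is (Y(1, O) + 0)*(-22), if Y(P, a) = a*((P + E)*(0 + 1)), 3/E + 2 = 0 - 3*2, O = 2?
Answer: -55/2 ≈ -27.500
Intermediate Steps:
E = -3/8 (E = 3/(-2 + (0 - 3*2)) = 3/(-2 + (0 - 6)) = 3/(-2 - 6) = 3/(-8) = 3*(-⅛) = -3/8 ≈ -0.37500)
Y(P, a) = a*(-3/8 + P) (Y(P, a) = a*((P - 3/8)*(0 + 1)) = a*((-3/8 + P)*1) = a*(-3/8 + P))
(Y(1, O) + 0)*(-22) = ((⅛)*2*(-3 + 8*1) + 0)*(-22) = ((⅛)*2*(-3 + 8) + 0)*(-22) = ((⅛)*2*5 + 0)*(-22) = (5/4 + 0)*(-22) = (5/4)*(-22) = -55/2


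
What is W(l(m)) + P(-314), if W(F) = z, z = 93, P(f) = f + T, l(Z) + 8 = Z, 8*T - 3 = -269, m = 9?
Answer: -1017/4 ≈ -254.25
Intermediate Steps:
T = -133/4 (T = 3/8 + (1/8)*(-269) = 3/8 - 269/8 = -133/4 ≈ -33.250)
l(Z) = -8 + Z
P(f) = -133/4 + f (P(f) = f - 133/4 = -133/4 + f)
W(F) = 93
W(l(m)) + P(-314) = 93 + (-133/4 - 314) = 93 - 1389/4 = -1017/4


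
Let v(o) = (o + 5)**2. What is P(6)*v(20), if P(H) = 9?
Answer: 5625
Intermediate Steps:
v(o) = (5 + o)**2
P(6)*v(20) = 9*(5 + 20)**2 = 9*25**2 = 9*625 = 5625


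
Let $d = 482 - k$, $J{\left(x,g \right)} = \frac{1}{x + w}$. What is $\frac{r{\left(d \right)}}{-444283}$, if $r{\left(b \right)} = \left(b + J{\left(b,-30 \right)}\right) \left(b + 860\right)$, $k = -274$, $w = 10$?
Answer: $- \frac{467910376}{170160389} \approx -2.7498$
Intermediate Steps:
$J{\left(x,g \right)} = \frac{1}{10 + x}$ ($J{\left(x,g \right)} = \frac{1}{x + 10} = \frac{1}{10 + x}$)
$d = 756$ ($d = 482 - -274 = 482 + 274 = 756$)
$r{\left(b \right)} = \left(860 + b\right) \left(b + \frac{1}{10 + b}\right)$ ($r{\left(b \right)} = \left(b + \frac{1}{10 + b}\right) \left(b + 860\right) = \left(b + \frac{1}{10 + b}\right) \left(860 + b\right) = \left(860 + b\right) \left(b + \frac{1}{10 + b}\right)$)
$\frac{r{\left(d \right)}}{-444283} = \frac{\frac{1}{10 + 756} \left(860 + 756 + 756 \left(10 + 756\right) \left(860 + 756\right)\right)}{-444283} = \frac{860 + 756 + 756 \cdot 766 \cdot 1616}{766} \left(- \frac{1}{444283}\right) = \frac{860 + 756 + 935819136}{766} \left(- \frac{1}{444283}\right) = \frac{1}{766} \cdot 935820752 \left(- \frac{1}{444283}\right) = \frac{467910376}{383} \left(- \frac{1}{444283}\right) = - \frac{467910376}{170160389}$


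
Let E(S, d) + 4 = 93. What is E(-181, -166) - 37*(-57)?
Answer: 2198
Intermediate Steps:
E(S, d) = 89 (E(S, d) = -4 + 93 = 89)
E(-181, -166) - 37*(-57) = 89 - 37*(-57) = 89 - 1*(-2109) = 89 + 2109 = 2198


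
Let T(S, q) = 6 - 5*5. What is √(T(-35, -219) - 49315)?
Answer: I*√49334 ≈ 222.11*I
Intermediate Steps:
T(S, q) = -19 (T(S, q) = 6 - 25 = -19)
√(T(-35, -219) - 49315) = √(-19 - 49315) = √(-49334) = I*√49334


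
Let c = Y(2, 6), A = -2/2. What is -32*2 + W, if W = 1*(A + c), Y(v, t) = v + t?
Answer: -57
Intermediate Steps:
A = -1 (A = -2*1/2 = -1)
Y(v, t) = t + v
c = 8 (c = 6 + 2 = 8)
W = 7 (W = 1*(-1 + 8) = 1*7 = 7)
-32*2 + W = -32*2 + 7 = -64 + 7 = -57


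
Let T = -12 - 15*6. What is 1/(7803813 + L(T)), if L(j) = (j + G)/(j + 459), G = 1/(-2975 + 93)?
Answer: 146982/1147020000371 ≈ 1.2814e-7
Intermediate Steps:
G = -1/2882 (G = 1/(-2882) = -1/2882 ≈ -0.00034698)
T = -102 (T = -12 - 90 = -102)
L(j) = (-1/2882 + j)/(459 + j) (L(j) = (j - 1/2882)/(j + 459) = (-1/2882 + j)/(459 + j))
1/(7803813 + L(T)) = 1/(7803813 + (-1/2882 - 102)/(459 - 102)) = 1/(7803813 - 293965/2882/357) = 1/(7803813 + (1/357)*(-293965/2882)) = 1/(7803813 - 41995/146982) = 1/(1147020000371/146982) = 146982/1147020000371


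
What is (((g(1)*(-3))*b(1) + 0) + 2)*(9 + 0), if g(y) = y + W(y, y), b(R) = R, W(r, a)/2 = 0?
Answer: -9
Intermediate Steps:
W(r, a) = 0 (W(r, a) = 2*0 = 0)
g(y) = y (g(y) = y + 0 = y)
(((g(1)*(-3))*b(1) + 0) + 2)*(9 + 0) = (((1*(-3))*1 + 0) + 2)*(9 + 0) = ((-3*1 + 0) + 2)*9 = ((-3 + 0) + 2)*9 = (-3 + 2)*9 = -1*9 = -9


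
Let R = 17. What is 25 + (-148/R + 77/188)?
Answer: 53385/3196 ≈ 16.704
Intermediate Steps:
25 + (-148/R + 77/188) = 25 + (-148/17 + 77/188) = 25 - 26515/3196 = 53385/3196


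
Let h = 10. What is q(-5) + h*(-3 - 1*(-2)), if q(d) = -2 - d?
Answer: -7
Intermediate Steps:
q(-5) + h*(-3 - 1*(-2)) = (-2 - 1*(-5)) + 10*(-3 - 1*(-2)) = (-2 + 5) + 10*(-3 + 2) = 3 + 10*(-1) = 3 - 10 = -7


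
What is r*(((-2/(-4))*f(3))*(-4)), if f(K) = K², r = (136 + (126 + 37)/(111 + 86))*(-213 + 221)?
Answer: -3881520/197 ≈ -19703.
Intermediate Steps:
r = 215640/197 (r = (136 + 163/197)*8 = (26955/197)*8 = 215640/197 ≈ 1094.6)
r*(((-2/(-4))*f(3))*(-4)) = 215640*((-2/(-4)*3²)*(-4))/197 = 215640*((-2*(-¼)*9)*(-4))/197 = 215640*(((½)*9)*(-4))/197 = 215640*((9/2)*(-4))/197 = (215640/197)*(-18) = -3881520/197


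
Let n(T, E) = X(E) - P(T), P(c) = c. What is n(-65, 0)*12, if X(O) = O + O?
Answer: 780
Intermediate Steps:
X(O) = 2*O
n(T, E) = -T + 2*E (n(T, E) = 2*E - T = -T + 2*E)
n(-65, 0)*12 = (-1*(-65) + 2*0)*12 = (65 + 0)*12 = 65*12 = 780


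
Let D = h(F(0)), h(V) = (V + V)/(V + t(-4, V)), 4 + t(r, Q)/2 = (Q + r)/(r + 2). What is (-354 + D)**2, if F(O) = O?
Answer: 125316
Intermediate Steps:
t(r, Q) = -8 + 2*(Q + r)/(2 + r) (t(r, Q) = -8 + 2*((Q + r)/(r + 2)) = -8 + 2*((Q + r)/(2 + r)) = -8 + 2*(Q + r)/(2 + r))
h(V) = -V/2 (h(V) = (V + V)/(V + 2*(-8 + V - 3*(-4))/(2 - 4)) = (2*V)/(V + 2*(-8 + V + 12)/(-2)) = (2*V)/(V + 2*(-1/2)*(4 + V)) = (2*V)/(V + (-4 - V)) = (2*V)/(-4) = (2*V)*(-1/4) = -V/2)
D = 0 (D = -1/2*0 = 0)
(-354 + D)**2 = (-354 + 0)**2 = (-354)**2 = 125316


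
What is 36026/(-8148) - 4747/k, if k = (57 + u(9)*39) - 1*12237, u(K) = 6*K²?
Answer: -11779945/2299773 ≈ -5.1222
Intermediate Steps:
k = 6774 (k = (57 + (6*9²)*39) - 1*12237 = (57 + (6*81)*39) - 12237 = (57 + 486*39) - 12237 = (57 + 18954) - 12237 = 19011 - 12237 = 6774)
36026/(-8148) - 4747/k = 36026/(-8148) - 4747/6774 = 36026*(-1/8148) - 4747*1/6774 = -18013/4074 - 4747/6774 = -11779945/2299773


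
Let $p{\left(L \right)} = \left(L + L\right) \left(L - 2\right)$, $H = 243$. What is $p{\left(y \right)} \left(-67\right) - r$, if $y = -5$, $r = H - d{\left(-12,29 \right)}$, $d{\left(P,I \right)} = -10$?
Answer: $-4943$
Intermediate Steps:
$r = 253$ ($r = 243 - -10 = 243 + 10 = 253$)
$p{\left(L \right)} = 2 L \left(-2 + L\right)$
$p{\left(y \right)} \left(-67\right) - r = 2 \left(-5\right) \left(-2 - 5\right) \left(-67\right) - 253 = 2 \left(-5\right) \left(-7\right) \left(-67\right) - 253 = 70 \left(-67\right) - 253 = -4690 - 253 = -4943$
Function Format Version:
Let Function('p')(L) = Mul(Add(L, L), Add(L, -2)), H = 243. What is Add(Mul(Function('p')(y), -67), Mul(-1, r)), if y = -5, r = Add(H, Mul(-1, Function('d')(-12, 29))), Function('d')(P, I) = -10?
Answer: -4943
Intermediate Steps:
r = 253 (r = Add(243, Mul(-1, -10)) = Add(243, 10) = 253)
Function('p')(L) = Mul(2, L, Add(-2, L)) (Function('p')(L) = Mul(Mul(2, L), Add(-2, L)) = Mul(2, L, Add(-2, L)))
Add(Mul(Function('p')(y), -67), Mul(-1, r)) = Add(Mul(Mul(2, -5, Add(-2, -5)), -67), Mul(-1, 253)) = Add(Mul(Mul(2, -5, -7), -67), -253) = Add(Mul(70, -67), -253) = Add(-4690, -253) = -4943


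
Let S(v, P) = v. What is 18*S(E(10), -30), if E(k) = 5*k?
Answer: 900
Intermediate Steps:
18*S(E(10), -30) = 18*(5*10) = 18*50 = 900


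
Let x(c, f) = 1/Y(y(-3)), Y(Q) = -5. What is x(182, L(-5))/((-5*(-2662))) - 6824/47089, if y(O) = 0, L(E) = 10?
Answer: -454184289/3133772950 ≈ -0.14493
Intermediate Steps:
x(c, f) = -⅕ (x(c, f) = 1/(-5) = -⅕)
x(182, L(-5))/((-5*(-2662))) - 6824/47089 = -1/(5*((-5*(-2662)))) - 6824/47089 = -⅕/13310 - 6824*1/47089 = -⅕*1/13310 - 6824/47089 = -1/66550 - 6824/47089 = -454184289/3133772950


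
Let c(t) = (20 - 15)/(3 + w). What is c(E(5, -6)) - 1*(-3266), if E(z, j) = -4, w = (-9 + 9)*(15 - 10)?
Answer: 9803/3 ≈ 3267.7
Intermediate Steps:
w = 0 (w = 0*5 = 0)
c(t) = 5/3 (c(t) = (20 - 15)/(3 + 0) = 5/3)
c(E(5, -6)) - 1*(-3266) = 5/3 - 1*(-3266) = 5/3 + 3266 = 9803/3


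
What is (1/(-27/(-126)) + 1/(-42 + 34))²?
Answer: 11881/576 ≈ 20.627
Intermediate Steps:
(1/(-27/(-126)) + 1/(-42 + 34))² = (1/(-27*(-1/126)) + 1/(-8))² = (1/(3/14) - ⅛)² = (14/3 - ⅛)² = (109/24)² = 11881/576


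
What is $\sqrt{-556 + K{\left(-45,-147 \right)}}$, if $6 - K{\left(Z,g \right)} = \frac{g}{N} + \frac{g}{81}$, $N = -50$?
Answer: $\frac{i \sqrt{4464114}}{90} \approx 23.476 i$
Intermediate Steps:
$K{\left(Z,g \right)} = 6 + \frac{31 g}{4050}$ ($K{\left(Z,g \right)} = 6 - \left(\frac{g}{-50} + \frac{g}{81}\right) = 6 - \left(g \left(- \frac{1}{50}\right) + g \frac{1}{81}\right) = 6 - \left(- \frac{g}{50} + \frac{g}{81}\right) = 6 - - \frac{31 g}{4050} = 6 + \frac{31 g}{4050}$)
$\sqrt{-556 + K{\left(-45,-147 \right)}} = \sqrt{-556 + \left(6 + \frac{31}{4050} \left(-147\right)\right)} = \sqrt{-556 + \left(6 - \frac{1519}{1350}\right)} = \sqrt{-556 + \frac{6581}{1350}} = \sqrt{- \frac{744019}{1350}} = \frac{i \sqrt{4464114}}{90}$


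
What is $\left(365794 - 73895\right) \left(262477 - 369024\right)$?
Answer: $-31100962753$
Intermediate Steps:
$\left(365794 - 73895\right) \left(262477 - 369024\right) = 291899 \left(-106547\right) = -31100962753$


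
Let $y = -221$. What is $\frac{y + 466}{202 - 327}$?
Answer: $- \frac{49}{25} \approx -1.96$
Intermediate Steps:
$\frac{y + 466}{202 - 327} = \frac{-221 + 466}{202 - 327} = \frac{245}{-125} = 245 \left(- \frac{1}{125}\right) = - \frac{49}{25}$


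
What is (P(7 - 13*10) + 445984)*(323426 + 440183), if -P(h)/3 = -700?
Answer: 342160975156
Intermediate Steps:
P(h) = 2100 (P(h) = -3*(-700) = 2100)
(P(7 - 13*10) + 445984)*(323426 + 440183) = (2100 + 445984)*(323426 + 440183) = 448084*763609 = 342160975156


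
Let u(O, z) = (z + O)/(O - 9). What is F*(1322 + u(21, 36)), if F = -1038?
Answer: -2754333/2 ≈ -1.3772e+6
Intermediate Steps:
u(O, z) = (O + z)/(-9 + O)
F*(1322 + u(21, 36)) = -1038*(1322 + (21 + 36)/(-9 + 21)) = -1038*(1322 + 57/12) = -1038*(1322 + (1/12)*57) = -1038*(1322 + 19/4) = -1038*5307/4 = -2754333/2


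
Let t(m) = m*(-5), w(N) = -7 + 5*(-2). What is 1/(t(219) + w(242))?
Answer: -1/1112 ≈ -0.00089928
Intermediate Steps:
w(N) = -17 (w(N) = -7 - 10 = -17)
t(m) = -5*m
1/(t(219) + w(242)) = 1/(-5*219 - 17) = 1/(-1095 - 17) = 1/(-1112) = -1/1112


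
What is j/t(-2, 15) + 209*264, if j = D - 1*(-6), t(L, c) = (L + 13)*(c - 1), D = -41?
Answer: 1213867/22 ≈ 55176.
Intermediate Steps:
t(L, c) = (-1 + c)*(13 + L) (t(L, c) = (13 + L)*(-1 + c) = (-1 + c)*(13 + L))
j = -35 (j = -41 - 1*(-6) = -41 + 6 = -35)
j/t(-2, 15) + 209*264 = -35/(-13 - 1*(-2) + 13*15 - 2*15) + 209*264 = -35/(-13 + 2 + 195 - 30) + 55176 = -35/154 + 55176 = -35*1/154 + 55176 = -5/22 + 55176 = 1213867/22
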